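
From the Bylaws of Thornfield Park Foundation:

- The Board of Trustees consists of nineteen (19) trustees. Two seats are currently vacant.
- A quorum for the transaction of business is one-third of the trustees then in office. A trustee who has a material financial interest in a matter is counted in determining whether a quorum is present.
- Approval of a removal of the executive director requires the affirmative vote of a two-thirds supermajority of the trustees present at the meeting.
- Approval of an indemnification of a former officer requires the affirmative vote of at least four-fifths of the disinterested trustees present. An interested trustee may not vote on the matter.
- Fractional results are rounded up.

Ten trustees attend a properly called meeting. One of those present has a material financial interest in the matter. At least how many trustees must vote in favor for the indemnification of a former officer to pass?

The indemnification of a former officer requires four-fifths of the disinterested trustees present (10 − 1 = 9).
4/5 of 9 = 7.20, rounded up to 8.

8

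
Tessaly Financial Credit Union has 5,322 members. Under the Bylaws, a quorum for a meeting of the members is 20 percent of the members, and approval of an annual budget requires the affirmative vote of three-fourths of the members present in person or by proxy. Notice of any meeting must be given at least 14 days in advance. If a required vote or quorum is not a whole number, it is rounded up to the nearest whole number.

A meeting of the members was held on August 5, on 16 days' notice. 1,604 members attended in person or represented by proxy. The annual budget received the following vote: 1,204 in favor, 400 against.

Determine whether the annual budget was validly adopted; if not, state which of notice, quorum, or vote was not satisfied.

Valid — all requirements satisfied.

Notice: 16 days given; 14 required. Satisfied.
Quorum: 20% of 5,322 = 1,064.40, rounded up to 1,065; 1,604 present. Satisfied.
Vote: requires three-fourths of those present (1,604); 3/4 of 1604 = 1203, so 1,203 needed; 1,204 in favor. Satisfied.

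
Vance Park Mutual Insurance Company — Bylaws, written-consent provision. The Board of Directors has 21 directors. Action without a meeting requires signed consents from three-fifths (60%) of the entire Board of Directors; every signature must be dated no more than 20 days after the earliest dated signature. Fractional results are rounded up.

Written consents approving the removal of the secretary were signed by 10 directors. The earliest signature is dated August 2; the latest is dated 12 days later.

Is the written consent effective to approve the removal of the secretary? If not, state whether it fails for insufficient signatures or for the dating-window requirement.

Not effective — insufficient signatures.

Signatures required: three-fifths (60%) of 21 — 3/5 of 21 = 12.60, rounded up to 13, so 13 needed; 10 signed. Insufficient.
Dating window: the latest signature is 12 days after the earliest; the limit is 20 days. Within the window.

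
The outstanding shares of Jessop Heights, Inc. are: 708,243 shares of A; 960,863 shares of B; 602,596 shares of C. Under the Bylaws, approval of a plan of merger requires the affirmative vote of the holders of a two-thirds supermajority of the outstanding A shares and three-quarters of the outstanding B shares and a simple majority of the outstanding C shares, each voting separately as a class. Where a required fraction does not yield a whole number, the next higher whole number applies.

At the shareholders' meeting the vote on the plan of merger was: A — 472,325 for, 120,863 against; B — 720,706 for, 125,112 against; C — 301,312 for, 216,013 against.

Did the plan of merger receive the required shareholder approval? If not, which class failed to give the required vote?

Approved — every class gave the required vote.

A: 2/3 of 708243 = 472162; 472,162 required, 472,325 in favor — approved.
B: 3/4 of 960863 = 720647.25, rounded up to 720648; 720,648 required, 720,706 in favor — approved.
C: a majority of 602596 is 301299; 301,299 required, 301,312 in favor — approved.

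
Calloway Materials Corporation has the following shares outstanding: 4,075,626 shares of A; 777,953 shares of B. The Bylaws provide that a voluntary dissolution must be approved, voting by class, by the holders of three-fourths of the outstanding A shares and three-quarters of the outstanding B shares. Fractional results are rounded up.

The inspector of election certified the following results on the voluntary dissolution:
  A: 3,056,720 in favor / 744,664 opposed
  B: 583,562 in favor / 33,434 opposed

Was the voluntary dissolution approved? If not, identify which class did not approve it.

A: 3/4 of 4075626 = 3056719.50, rounded up to 3056720; 3,056,720 required, 3,056,720 in favor — approved.
B: 3/4 of 777953 = 583464.75, rounded up to 583465; 583,465 required, 583,562 in favor — approved.

Approved — every class gave the required vote.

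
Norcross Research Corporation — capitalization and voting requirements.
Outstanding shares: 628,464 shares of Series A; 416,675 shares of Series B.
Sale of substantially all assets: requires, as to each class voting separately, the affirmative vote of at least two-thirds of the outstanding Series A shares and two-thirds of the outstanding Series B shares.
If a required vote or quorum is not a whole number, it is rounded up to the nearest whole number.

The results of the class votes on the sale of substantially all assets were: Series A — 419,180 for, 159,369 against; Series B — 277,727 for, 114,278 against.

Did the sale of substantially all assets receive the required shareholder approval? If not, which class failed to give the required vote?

Not approved — the Series B shares did not give the required vote.

Series A: 2/3 of 628464 = 418976; 418,976 required, 419,180 in favor — approved.
Series B: 2/3 of 416675 = 277783.33, rounded up to 277784; 277,784 required, 277,727 in favor — not approved.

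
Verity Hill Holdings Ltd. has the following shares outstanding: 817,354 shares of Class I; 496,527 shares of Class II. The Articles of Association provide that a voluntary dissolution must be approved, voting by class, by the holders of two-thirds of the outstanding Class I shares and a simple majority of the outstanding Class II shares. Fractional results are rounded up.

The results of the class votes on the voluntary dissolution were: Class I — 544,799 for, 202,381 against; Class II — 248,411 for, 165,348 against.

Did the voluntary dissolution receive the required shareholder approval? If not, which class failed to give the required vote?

Not approved — the Class I shares did not give the required vote.

Class I: 2/3 of 817354 = 544902.67, rounded up to 544903; 544,903 required, 544,799 in favor — not approved.
Class II: a majority of 496527 is 248264; 248,264 required, 248,411 in favor — approved.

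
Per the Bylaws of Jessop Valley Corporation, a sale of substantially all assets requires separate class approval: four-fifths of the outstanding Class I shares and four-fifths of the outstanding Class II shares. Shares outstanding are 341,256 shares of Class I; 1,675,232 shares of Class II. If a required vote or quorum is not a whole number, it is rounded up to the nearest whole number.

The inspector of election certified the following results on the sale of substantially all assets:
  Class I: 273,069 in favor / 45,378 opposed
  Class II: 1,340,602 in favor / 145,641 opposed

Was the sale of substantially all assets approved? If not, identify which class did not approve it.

Class I: 4/5 of 341256 = 273004.80, rounded up to 273005; 273,005 required, 273,069 in favor — approved.
Class II: 4/5 of 1675232 = 1340185.60, rounded up to 1340186; 1,340,186 required, 1,340,602 in favor — approved.

Approved — every class gave the required vote.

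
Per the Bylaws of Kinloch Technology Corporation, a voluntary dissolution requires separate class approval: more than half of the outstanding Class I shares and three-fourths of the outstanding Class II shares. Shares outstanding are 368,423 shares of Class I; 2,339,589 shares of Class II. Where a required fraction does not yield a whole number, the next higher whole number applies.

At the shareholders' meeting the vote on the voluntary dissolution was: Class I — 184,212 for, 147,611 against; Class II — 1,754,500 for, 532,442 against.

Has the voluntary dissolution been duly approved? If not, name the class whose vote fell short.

Not approved — the Class II shares did not give the required vote.

Class I: a majority of 368423 is 184212; 184,212 required, 184,212 in favor — approved.
Class II: 3/4 of 2339589 = 1754691.75, rounded up to 1754692; 1,754,692 required, 1,754,500 in favor — not approved.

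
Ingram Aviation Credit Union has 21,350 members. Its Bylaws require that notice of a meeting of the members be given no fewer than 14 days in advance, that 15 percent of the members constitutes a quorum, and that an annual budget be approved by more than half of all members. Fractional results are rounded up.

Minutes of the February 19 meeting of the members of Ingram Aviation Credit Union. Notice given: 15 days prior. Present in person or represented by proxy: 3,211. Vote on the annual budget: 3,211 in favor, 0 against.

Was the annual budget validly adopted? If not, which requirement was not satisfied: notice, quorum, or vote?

Invalid — vote requirement not satisfied.

Notice: 15 days given; 14 required. Satisfied.
Quorum: 15% of 21,350 = 3,202.50, rounded up to 3,203; 3,211 present. Satisfied.
Vote: requires a majority of all members (21,350); a majority of 21350 is 10676, so 10,676 needed; 3,211 in favor. Not satisfied.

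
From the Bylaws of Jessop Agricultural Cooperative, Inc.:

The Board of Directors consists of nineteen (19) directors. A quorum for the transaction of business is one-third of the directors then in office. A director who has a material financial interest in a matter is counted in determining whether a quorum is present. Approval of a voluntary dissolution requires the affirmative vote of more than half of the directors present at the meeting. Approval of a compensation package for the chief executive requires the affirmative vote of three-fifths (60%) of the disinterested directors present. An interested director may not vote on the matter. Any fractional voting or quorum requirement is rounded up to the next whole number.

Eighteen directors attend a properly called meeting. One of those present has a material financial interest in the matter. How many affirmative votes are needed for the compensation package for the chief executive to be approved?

The compensation package for the chief executive requires three-fifths of the disinterested directors present (18 − 1 = 17).
3/5 of 17 = 10.20, rounded up to 11.

11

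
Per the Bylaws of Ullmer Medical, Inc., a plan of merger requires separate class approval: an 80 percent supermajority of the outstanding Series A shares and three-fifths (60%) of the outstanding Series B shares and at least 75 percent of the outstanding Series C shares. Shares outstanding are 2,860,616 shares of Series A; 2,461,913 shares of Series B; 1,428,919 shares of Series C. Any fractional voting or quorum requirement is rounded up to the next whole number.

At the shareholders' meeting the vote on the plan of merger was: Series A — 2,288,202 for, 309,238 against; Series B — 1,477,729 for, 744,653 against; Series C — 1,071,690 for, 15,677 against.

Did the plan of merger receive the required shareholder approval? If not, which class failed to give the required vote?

Not approved — the Series A shares did not give the required vote.

Series A: 4/5 of 2860616 = 2288492.80, rounded up to 2288493; 2,288,493 required, 2,288,202 in favor — not approved.
Series B: 3/5 of 2461913 = 1477147.80, rounded up to 1477148; 1,477,148 required, 1,477,729 in favor — approved.
Series C: 3/4 of 1428919 = 1071689.25, rounded up to 1071690; 1,071,690 required, 1,071,690 in favor — approved.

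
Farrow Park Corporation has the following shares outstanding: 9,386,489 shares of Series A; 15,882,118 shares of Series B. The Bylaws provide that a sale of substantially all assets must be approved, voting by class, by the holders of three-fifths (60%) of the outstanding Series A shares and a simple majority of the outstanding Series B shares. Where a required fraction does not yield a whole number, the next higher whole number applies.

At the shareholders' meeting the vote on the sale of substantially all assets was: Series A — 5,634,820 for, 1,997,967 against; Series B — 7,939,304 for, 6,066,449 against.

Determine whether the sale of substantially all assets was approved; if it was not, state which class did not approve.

Not approved — the Series B shares did not give the required vote.

Series A: 3/5 of 9386489 = 5631893.40, rounded up to 5631894; 5,631,894 required, 5,634,820 in favor — approved.
Series B: a majority of 15882118 is 7941060; 7,941,060 required, 7,939,304 in favor — not approved.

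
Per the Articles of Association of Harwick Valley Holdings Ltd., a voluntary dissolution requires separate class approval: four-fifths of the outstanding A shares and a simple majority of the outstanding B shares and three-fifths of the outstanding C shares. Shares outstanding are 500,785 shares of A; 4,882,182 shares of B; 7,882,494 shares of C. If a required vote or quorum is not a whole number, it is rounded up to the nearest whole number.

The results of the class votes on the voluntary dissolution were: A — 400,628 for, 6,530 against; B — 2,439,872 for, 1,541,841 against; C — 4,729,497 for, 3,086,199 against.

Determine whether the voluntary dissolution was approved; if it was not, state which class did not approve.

A: 4/5 of 500785 = 400628; 400,628 required, 400,628 in favor — approved.
B: a majority of 4882182 is 2441092; 2,441,092 required, 2,439,872 in favor — not approved.
C: 3/5 of 7882494 = 4729496.40, rounded up to 4729497; 4,729,497 required, 4,729,497 in favor — approved.

Not approved — the B shares did not give the required vote.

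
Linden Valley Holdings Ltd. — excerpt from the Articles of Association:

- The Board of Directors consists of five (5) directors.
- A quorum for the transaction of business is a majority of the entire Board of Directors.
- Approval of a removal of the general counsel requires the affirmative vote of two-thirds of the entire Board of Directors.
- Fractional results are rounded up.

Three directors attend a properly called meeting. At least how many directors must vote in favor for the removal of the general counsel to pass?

4

The removal of the general counsel requires two-thirds of the entire Board of Directors (5).
2/3 of 5 = 3.33, rounded up to 4.
(Only 3 can vote, so the removal of the general counsel cannot pass at this meeting, but the required vote is still 4.)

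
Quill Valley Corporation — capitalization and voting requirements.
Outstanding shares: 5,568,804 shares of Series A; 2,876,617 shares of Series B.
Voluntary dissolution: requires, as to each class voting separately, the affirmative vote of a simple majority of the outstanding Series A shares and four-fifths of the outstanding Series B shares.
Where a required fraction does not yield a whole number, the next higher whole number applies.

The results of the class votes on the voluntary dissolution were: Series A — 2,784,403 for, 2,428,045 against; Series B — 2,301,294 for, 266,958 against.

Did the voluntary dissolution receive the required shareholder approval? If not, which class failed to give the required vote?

Series A: a majority of 5568804 is 2784403; 2,784,403 required, 2,784,403 in favor — approved.
Series B: 4/5 of 2876617 = 2301293.60, rounded up to 2301294; 2,301,294 required, 2,301,294 in favor — approved.

Approved — every class gave the required vote.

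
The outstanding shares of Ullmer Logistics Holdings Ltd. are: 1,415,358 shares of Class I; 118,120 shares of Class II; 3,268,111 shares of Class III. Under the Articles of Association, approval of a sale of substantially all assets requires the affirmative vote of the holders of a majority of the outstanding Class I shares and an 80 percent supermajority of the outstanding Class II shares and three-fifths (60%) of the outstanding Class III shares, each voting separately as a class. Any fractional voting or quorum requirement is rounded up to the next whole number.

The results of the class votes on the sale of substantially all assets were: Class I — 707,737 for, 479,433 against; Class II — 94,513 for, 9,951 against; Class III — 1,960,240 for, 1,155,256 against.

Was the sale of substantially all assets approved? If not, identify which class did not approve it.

Not approved — the Class III shares did not give the required vote.

Class I: a majority of 1415358 is 707680; 707,680 required, 707,737 in favor — approved.
Class II: 4/5 of 118120 = 94496; 94,496 required, 94,513 in favor — approved.
Class III: 3/5 of 3268111 = 1960866.60, rounded up to 1960867; 1,960,867 required, 1,960,240 in favor — not approved.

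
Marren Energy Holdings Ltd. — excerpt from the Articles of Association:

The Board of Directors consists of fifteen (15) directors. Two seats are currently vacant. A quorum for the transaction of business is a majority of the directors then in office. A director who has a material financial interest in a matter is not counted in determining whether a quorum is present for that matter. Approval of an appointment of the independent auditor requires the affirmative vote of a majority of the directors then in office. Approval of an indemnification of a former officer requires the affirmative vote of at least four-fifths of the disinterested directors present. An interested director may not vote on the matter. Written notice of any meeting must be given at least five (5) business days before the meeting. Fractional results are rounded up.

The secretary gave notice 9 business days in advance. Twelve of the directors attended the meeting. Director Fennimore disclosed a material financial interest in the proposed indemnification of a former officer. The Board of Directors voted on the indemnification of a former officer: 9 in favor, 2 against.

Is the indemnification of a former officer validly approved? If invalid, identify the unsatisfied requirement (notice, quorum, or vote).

Notice: 9 business days given; 5 required (9 ≥ 5). Satisfied.
Quorum: 12 present, but the 1 interested director does not count, leaving 11. Quorum is 7. Satisfied.
Vote: the indemnification of a former officer requires four-fifths of the disinterested directors present (12 − 1 = 11). 4/5 of 11 = 8.80, rounded up to 9, so 9 affirmative votes are needed; 9 voted in favor. Satisfied.

Valid — all requirements satisfied.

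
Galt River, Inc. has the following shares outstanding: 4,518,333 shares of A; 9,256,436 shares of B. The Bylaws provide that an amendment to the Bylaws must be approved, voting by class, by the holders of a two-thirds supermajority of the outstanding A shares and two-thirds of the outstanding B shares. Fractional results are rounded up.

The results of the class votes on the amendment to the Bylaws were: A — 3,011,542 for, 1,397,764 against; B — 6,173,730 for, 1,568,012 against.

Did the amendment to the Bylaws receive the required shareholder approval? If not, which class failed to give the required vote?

A: 2/3 of 4518333 = 3012222; 3,012,222 required, 3,011,542 in favor — not approved.
B: 2/3 of 9256436 = 6170957.33, rounded up to 6170958; 6,170,958 required, 6,173,730 in favor — approved.

Not approved — the A shares did not give the required vote.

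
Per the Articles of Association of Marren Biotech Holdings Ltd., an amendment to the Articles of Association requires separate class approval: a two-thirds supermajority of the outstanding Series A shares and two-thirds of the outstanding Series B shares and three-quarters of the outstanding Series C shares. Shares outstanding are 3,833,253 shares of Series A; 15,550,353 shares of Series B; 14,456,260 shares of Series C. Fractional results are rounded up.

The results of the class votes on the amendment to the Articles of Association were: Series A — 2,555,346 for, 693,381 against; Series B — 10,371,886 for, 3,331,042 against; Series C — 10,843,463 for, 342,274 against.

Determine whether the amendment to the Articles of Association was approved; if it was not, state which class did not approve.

Series A: 2/3 of 3833253 = 2555502; 2,555,502 required, 2,555,346 in favor — not approved.
Series B: 2/3 of 15550353 = 10366902; 10,366,902 required, 10,371,886 in favor — approved.
Series C: 3/4 of 14456260 = 10842195; 10,842,195 required, 10,843,463 in favor — approved.

Not approved — the Series A shares did not give the required vote.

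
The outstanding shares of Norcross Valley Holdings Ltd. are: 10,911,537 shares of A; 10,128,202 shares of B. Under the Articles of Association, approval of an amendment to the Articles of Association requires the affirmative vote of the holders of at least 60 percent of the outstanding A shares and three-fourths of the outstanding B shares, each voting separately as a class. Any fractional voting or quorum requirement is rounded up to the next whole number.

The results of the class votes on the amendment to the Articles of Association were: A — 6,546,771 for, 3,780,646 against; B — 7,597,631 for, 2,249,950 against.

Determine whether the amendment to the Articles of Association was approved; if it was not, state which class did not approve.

Not approved — the A shares did not give the required vote.

A: 3/5 of 10911537 = 6546922.20, rounded up to 6546923; 6,546,923 required, 6,546,771 in favor — not approved.
B: 3/4 of 10128202 = 7596151.50, rounded up to 7596152; 7,596,152 required, 7,597,631 in favor — approved.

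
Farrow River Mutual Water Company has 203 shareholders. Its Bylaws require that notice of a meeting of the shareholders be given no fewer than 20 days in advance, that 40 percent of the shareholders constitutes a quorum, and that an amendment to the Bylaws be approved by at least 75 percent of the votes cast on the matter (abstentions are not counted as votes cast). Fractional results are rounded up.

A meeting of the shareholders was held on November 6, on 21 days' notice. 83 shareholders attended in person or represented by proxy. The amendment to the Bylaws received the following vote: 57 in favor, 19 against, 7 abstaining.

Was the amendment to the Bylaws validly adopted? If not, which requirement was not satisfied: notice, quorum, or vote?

Valid — all requirements satisfied.

Notice: 21 days given; 20 required. Satisfied.
Quorum: 40% of 203 = 81.20, rounded up to 82; 83 present. Satisfied.
Vote: requires three-fourths of the votes cast (83 − 7 abstaining = 76); 3/4 of 76 = 57, so 57 needed; 57 in favor. Satisfied.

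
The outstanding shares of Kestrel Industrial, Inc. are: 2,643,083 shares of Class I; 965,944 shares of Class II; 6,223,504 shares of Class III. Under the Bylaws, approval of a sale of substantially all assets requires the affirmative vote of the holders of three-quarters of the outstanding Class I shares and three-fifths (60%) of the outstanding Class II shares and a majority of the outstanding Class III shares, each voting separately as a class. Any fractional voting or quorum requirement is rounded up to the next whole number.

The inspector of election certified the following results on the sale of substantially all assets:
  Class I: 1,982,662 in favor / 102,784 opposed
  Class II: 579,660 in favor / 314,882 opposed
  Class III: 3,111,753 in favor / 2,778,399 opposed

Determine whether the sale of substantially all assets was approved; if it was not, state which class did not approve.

Approved — every class gave the required vote.

Class I: 3/4 of 2643083 = 1982312.25, rounded up to 1982313; 1,982,313 required, 1,982,662 in favor — approved.
Class II: 3/5 of 965944 = 579566.40, rounded up to 579567; 579,567 required, 579,660 in favor — approved.
Class III: a majority of 6223504 is 3111753; 3,111,753 required, 3,111,753 in favor — approved.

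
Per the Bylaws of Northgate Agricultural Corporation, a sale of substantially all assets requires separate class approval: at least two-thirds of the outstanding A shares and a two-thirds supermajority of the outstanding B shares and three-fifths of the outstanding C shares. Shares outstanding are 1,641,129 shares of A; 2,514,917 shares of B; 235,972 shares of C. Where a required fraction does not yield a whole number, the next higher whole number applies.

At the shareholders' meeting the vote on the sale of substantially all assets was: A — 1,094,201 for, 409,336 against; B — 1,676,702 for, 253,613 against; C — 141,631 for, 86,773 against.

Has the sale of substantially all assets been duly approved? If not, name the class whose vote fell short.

A: 2/3 of 1641129 = 1094086; 1,094,086 required, 1,094,201 in favor — approved.
B: 2/3 of 2514917 = 1676611.33, rounded up to 1676612; 1,676,612 required, 1,676,702 in favor — approved.
C: 3/5 of 235972 = 141583.20, rounded up to 141584; 141,584 required, 141,631 in favor — approved.

Approved — every class gave the required vote.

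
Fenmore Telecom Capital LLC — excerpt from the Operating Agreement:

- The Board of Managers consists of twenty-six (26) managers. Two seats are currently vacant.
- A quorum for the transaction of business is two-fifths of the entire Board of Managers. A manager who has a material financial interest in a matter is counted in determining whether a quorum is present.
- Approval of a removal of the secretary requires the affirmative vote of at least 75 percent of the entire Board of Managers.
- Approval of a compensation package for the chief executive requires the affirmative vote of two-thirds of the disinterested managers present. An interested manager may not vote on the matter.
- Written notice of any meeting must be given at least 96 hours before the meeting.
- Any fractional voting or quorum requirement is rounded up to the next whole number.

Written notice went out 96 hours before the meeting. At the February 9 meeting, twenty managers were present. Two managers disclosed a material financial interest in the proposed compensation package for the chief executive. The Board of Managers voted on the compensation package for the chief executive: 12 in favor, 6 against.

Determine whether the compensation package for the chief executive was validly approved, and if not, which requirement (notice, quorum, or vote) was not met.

Valid — all requirements satisfied.

Notice: 96 hours given; 96 required (96 ≥ 96). Satisfied.
Quorum: 20 present (interested managers count toward quorum); quorum is 11. Satisfied.
Vote: the compensation package for the chief executive requires two-thirds of the disinterested managers present (20 − 2 = 18). 2/3 of 18 = 12, so 12 affirmative votes are needed; 12 voted in favor. Satisfied.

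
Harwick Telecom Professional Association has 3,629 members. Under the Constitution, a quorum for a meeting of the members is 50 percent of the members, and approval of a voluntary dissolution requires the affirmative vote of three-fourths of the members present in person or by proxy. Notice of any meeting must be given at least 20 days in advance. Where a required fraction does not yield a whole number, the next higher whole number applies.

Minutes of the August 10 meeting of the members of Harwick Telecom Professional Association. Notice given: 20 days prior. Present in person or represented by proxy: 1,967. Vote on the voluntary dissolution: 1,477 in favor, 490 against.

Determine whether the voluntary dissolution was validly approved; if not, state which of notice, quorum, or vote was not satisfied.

Valid — all requirements satisfied.

Notice: 20 days given; 20 required. Satisfied.
Quorum: 50% of 3,629 = 1,814.50, rounded up to 1,815; 1,967 present. Satisfied.
Vote: requires three-fourths of those present (1,967); 3/4 of 1967 = 1475.25, rounded up to 1476, so 1,476 needed; 1,477 in favor. Satisfied.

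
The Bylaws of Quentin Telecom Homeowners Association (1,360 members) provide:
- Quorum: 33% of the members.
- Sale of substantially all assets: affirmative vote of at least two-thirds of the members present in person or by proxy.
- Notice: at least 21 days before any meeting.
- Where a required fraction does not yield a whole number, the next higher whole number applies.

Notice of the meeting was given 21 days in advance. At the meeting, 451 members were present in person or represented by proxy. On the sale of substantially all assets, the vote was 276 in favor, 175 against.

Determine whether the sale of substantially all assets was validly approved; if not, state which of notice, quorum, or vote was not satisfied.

Invalid — vote requirement not satisfied.

Notice: 21 days given; 21 required. Satisfied.
Quorum: 33% of 1,360 = 448.80, rounded up to 449; 451 present. Satisfied.
Vote: requires two-thirds of those present (451); 2/3 of 451 = 300.67, rounded up to 301, so 301 needed; 276 in favor. Not satisfied.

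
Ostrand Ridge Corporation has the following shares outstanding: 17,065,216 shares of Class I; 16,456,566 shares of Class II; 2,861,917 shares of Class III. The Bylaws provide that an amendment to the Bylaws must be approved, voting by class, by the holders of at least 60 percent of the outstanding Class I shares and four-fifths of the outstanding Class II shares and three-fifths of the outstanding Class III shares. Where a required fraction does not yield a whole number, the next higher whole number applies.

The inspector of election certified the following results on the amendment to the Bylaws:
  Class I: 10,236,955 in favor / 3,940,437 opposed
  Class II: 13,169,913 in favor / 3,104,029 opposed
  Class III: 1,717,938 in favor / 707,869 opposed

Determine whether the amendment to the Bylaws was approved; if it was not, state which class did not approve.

Not approved — the Class I shares did not give the required vote.

Class I: 3/5 of 17065216 = 10239129.60, rounded up to 10239130; 10,239,130 required, 10,236,955 in favor — not approved.
Class II: 4/5 of 16456566 = 13165252.80, rounded up to 13165253; 13,165,253 required, 13,169,913 in favor — approved.
Class III: 3/5 of 2861917 = 1717150.20, rounded up to 1717151; 1,717,151 required, 1,717,938 in favor — approved.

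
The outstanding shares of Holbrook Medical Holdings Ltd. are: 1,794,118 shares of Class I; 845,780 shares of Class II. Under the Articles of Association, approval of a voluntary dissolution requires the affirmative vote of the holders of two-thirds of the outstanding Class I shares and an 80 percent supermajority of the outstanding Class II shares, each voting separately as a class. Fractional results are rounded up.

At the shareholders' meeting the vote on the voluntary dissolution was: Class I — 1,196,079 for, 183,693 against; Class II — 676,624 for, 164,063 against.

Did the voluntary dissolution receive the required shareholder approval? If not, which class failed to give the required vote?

Class I: 2/3 of 1794118 = 1196078.67, rounded up to 1196079; 1,196,079 required, 1,196,079 in favor — approved.
Class II: 4/5 of 845780 = 676624; 676,624 required, 676,624 in favor — approved.

Approved — every class gave the required vote.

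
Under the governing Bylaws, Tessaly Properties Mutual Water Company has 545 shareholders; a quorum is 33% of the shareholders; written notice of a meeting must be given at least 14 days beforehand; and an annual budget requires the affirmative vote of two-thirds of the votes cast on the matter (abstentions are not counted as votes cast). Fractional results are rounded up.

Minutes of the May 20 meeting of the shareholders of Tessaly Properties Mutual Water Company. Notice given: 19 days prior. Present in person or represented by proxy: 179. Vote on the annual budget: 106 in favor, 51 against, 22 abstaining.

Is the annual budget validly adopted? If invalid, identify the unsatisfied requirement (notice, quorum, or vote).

Invalid — quorum requirement not satisfied.

Notice: 19 days given; 14 required. Satisfied.
Quorum: 33% of 545 = 179.85, rounded up to 180; 179 present. Not satisfied.
Vote: requires two-thirds of the votes cast (179 − 22 abstaining = 157); 2/3 of 157 = 104.67, rounded up to 105, so 105 needed; 106 in favor. Satisfied.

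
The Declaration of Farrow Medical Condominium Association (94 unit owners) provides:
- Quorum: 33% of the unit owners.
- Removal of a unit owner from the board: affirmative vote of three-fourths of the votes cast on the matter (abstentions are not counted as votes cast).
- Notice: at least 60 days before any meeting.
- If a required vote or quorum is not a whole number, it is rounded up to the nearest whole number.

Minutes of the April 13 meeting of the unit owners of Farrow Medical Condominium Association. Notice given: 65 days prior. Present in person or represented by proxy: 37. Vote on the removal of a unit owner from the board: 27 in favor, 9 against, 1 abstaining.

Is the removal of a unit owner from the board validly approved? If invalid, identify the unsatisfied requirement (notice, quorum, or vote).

Valid — all requirements satisfied.

Notice: 65 days given; 60 required. Satisfied.
Quorum: 33% of 94 = 31.02, rounded up to 32; 37 present. Satisfied.
Vote: requires three-fourths of the votes cast (37 − 1 abstaining = 36); 3/4 of 36 = 27, so 27 needed; 27 in favor. Satisfied.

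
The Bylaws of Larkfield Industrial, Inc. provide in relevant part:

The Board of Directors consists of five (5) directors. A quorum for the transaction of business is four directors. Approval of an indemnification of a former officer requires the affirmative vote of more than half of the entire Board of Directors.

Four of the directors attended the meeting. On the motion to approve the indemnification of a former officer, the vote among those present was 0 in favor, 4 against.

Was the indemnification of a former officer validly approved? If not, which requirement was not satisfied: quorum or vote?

Invalid — vote requirement not satisfied.

Quorum: 4 present; quorum is 4. Satisfied.
Vote: the indemnification of a former officer requires a majority of the entire Board of Directors (5). A majority of 5 is 3, so 3 affirmative votes are needed; 0 voted in favor. Not satisfied.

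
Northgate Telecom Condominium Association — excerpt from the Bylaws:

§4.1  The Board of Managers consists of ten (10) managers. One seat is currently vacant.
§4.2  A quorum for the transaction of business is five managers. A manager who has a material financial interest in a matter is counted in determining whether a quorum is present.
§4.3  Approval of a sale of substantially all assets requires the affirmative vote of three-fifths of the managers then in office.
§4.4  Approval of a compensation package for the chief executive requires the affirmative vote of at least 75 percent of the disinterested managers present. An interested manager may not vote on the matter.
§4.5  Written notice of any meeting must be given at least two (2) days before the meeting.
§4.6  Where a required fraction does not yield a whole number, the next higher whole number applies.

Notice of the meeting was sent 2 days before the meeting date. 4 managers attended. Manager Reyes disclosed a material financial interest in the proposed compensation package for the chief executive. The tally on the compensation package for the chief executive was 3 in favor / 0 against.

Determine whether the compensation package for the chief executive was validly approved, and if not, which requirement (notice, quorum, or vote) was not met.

Invalid — quorum requirement not satisfied.

Notice: 2 days given; 2 required (2 ≥ 2). Satisfied.
Quorum: 4 present (interested managers count toward quorum); quorum is 5. Not satisfied.
Vote: the compensation package for the chief executive requires three-fourths of the disinterested managers present (4 − 1 = 3). 3/4 of 3 = 2.25, rounded up to 3, so 3 affirmative votes are needed; 3 voted in favor. Satisfied. (Moot — without a quorum no business can be validly transacted.)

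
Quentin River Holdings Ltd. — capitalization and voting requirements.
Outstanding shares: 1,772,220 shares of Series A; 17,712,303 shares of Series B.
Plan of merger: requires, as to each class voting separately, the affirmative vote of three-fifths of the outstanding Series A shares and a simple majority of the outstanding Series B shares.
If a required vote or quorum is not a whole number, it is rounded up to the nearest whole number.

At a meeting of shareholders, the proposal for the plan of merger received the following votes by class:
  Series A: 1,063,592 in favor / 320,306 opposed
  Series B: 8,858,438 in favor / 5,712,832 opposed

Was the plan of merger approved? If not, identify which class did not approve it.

Series A: 3/5 of 1772220 = 1063332; 1,063,332 required, 1,063,592 in favor — approved.
Series B: a majority of 17712303 is 8856152; 8,856,152 required, 8,858,438 in favor — approved.

Approved — every class gave the required vote.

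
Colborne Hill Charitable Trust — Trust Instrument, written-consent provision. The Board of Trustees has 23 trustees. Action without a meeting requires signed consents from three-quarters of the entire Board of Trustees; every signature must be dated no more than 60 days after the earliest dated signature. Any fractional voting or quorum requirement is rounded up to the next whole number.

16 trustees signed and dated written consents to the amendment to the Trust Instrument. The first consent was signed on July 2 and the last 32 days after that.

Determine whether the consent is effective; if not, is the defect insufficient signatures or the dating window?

Signatures required: three-quarters of 23 — 3/4 of 23 = 17.25, rounded up to 18, so 18 needed; 16 signed. Insufficient.
Dating window: the latest signature is 32 days after the earliest; the limit is 60 days. Within the window.

Not effective — insufficient signatures.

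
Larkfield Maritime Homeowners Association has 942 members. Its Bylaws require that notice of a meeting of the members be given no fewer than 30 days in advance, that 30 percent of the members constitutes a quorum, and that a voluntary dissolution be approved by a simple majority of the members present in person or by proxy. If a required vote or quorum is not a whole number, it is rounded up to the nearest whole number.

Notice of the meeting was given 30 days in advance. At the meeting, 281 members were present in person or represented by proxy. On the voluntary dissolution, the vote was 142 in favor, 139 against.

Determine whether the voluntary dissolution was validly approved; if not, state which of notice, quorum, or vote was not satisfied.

Invalid — quorum requirement not satisfied.

Notice: 30 days given; 30 required. Satisfied.
Quorum: 30% of 942 = 282.60, rounded up to 283; 281 present. Not satisfied.
Vote: requires a majority of those present (281); a majority of 281 is 141, so 141 needed; 142 in favor. Satisfied.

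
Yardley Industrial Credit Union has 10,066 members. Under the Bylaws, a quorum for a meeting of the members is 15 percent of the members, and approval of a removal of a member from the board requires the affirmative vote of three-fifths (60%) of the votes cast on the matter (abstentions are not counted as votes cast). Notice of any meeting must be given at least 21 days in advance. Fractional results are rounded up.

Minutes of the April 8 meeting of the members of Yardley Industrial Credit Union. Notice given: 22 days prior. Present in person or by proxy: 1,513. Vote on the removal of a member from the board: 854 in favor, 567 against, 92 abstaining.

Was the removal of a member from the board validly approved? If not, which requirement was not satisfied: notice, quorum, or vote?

Notice: 22 days given; 21 required. Satisfied.
Quorum: 15% of 10,066 = 1,509.90, rounded up to 1,510; 1,513 present. Satisfied.
Vote: requires three-fifths of the votes cast (1,513 − 92 abstaining = 1,421); 3/5 of 1421 = 852.60, rounded up to 853, so 853 needed; 854 in favor. Satisfied.

Valid — all requirements satisfied.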